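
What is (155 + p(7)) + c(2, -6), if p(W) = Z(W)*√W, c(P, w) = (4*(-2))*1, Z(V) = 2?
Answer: 147 + 2*√7 ≈ 152.29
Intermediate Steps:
c(P, w) = -8 (c(P, w) = -8*1 = -8)
p(W) = 2*√W
(155 + p(7)) + c(2, -6) = (155 + 2*√7) - 8 = 147 + 2*√7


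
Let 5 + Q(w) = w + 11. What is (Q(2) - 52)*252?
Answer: -11088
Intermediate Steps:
Q(w) = 6 + w (Q(w) = -5 + (w + 11) = -5 + (11 + w) = 6 + w)
(Q(2) - 52)*252 = ((6 + 2) - 52)*252 = (8 - 52)*252 = -44*252 = -11088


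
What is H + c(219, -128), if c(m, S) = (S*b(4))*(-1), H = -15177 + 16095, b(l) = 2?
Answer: 1174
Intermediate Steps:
H = 918
c(m, S) = -2*S (c(m, S) = (S*2)*(-1) = (2*S)*(-1) = -2*S)
H + c(219, -128) = 918 - 2*(-128) = 918 + 256 = 1174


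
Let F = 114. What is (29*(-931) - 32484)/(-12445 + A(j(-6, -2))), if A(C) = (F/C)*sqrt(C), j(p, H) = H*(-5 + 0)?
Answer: 194806825/40757033 + 178449*sqrt(10)/40757033 ≈ 4.7936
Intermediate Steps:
j(p, H) = -5*H (j(p, H) = H*(-5) = -5*H)
A(C) = 114/sqrt(C) (A(C) = (114/C)*sqrt(C) = 114/sqrt(C))
(29*(-931) - 32484)/(-12445 + A(j(-6, -2))) = (29*(-931) - 32484)/(-12445 + 114/sqrt(-5*(-2))) = (-26999 - 32484)/(-12445 + 114/sqrt(10)) = -59483/(-12445 + 114*(sqrt(10)/10)) = -59483/(-12445 + 57*sqrt(10)/5)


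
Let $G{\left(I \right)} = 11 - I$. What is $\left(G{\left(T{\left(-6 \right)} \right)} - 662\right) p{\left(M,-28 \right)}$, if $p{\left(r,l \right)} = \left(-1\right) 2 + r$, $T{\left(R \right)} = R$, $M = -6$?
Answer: $5160$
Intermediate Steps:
$p{\left(r,l \right)} = -2 + r$
$\left(G{\left(T{\left(-6 \right)} \right)} - 662\right) p{\left(M,-28 \right)} = \left(\left(11 - -6\right) - 662\right) \left(-2 - 6\right) = \left(\left(11 + 6\right) - 662\right) \left(-8\right) = \left(17 - 662\right) \left(-8\right) = \left(-645\right) \left(-8\right) = 5160$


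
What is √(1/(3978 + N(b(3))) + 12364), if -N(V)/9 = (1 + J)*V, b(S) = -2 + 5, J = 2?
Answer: √20863026397/1299 ≈ 111.19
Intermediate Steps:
b(S) = 3
N(V) = -27*V (N(V) = -9*(1 + 2)*V = -27*V)
√(1/(3978 + N(b(3))) + 12364) = √(1/(3978 - 27*3) + 12364) = √(1/(3978 - 81) + 12364) = √(1/3897 + 12364) = √(48182509/3897) = √20863026397/1299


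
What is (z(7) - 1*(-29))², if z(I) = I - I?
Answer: 841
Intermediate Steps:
z(I) = 0
(z(7) - 1*(-29))² = (0 - 1*(-29))² = (0 + 29)² = 29² = 841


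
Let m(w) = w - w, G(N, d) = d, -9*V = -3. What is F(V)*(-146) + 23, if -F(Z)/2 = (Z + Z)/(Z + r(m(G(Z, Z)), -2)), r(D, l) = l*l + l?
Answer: 745/7 ≈ 106.43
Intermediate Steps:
V = ⅓ (V = -⅑*(-3) = ⅓ ≈ 0.33333)
m(w) = 0
r(D, l) = l + l² (r(D, l) = l² + l = l + l²)
F(Z) = -4*Z/(2 + Z) (F(Z) = -2*(Z + Z)/(Z - 2*(1 - 2)) = -2*2*Z/(Z - 2*(-1)) = -2*2*Z/(Z + 2) = -2*2*Z/(2 + Z) = -4*Z/(2 + Z))
F(V)*(-146) + 23 = -4*⅓/(2 + ⅓)*(-146) + 23 = -4*⅓/7/3*(-146) + 23 = -4*⅓*3/7*(-146) + 23 = -4/7*(-146) + 23 = 584/7 + 23 = 745/7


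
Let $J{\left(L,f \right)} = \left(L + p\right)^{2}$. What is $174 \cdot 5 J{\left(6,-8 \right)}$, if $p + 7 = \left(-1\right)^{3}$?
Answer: $3480$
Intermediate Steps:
$p = -8$ ($p = -7 + \left(-1\right)^{3} = -7 - 1 = -8$)
$J{\left(L,f \right)} = \left(-8 + L\right)^{2}$ ($J{\left(L,f \right)} = \left(L - 8\right)^{2} = \left(-8 + L\right)^{2}$)
$174 \cdot 5 J{\left(6,-8 \right)} = 174 \cdot 5 \left(-8 + 6\right)^{2} = 870 \left(-2\right)^{2} = 870 \cdot 4 = 3480$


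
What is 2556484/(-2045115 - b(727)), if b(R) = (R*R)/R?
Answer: -1278242/1022921 ≈ -1.2496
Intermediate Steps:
b(R) = R (b(R) = R**2/R = R)
2556484/(-2045115 - b(727)) = 2556484/(-2045115 - 1*727) = 2556484/(-2045115 - 727) = 2556484/(-2045842) = 2556484*(-1/2045842) = -1278242/1022921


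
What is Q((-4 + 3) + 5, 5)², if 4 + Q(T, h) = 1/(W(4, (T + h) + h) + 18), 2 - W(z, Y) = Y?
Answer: 529/36 ≈ 14.694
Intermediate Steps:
W(z, Y) = 2 - Y
Q(T, h) = -4 + 1/(20 - T - 2*h) (Q(T, h) = -4 + 1/((2 - ((T + h) + h)) + 18) = -4 + 1/((2 - (T + 2*h)) + 18) = -4 + 1/((2 + (-T - 2*h)) + 18) = -4 + 1/((2 - T - 2*h) + 18) = -4 + 1/(20 - T - 2*h))
Q((-4 + 3) + 5, 5)² = ((79 - 8*5 - 4*((-4 + 3) + 5))/(-20 + ((-4 + 3) + 5) + 2*5))² = ((79 - 40 - 4*(-1 + 5))/(-20 + (-1 + 5) + 10))² = ((79 - 40 - 4*4)/(-20 + 4 + 10))² = ((79 - 40 - 16)/(-6))² = (-⅙*23)² = (-23/6)² = 529/36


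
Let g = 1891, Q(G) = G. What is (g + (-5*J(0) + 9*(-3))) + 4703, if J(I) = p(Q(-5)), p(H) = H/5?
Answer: 6572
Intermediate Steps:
p(H) = H/5 (p(H) = H*(⅕) = H/5)
J(I) = -1 (J(I) = (⅕)*(-5) = -1)
(g + (-5*J(0) + 9*(-3))) + 4703 = (1891 + (-5*(-1) + 9*(-3))) + 4703 = (1891 + (5 - 27)) + 4703 = (1891 - 22) + 4703 = 1869 + 4703 = 6572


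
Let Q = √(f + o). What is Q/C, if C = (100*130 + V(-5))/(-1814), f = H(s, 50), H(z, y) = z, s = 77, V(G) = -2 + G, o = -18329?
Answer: -47164*I*√3/4331 ≈ -18.862*I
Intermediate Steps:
f = 77
Q = 78*I*√3 (Q = √(77 - 18329) = √(-18252) = 78*I*√3 ≈ 135.1*I)
C = -12993/1814 (C = (100*130 + (-2 - 5))/(-1814) = (13000 - 7)*(-1/1814) = 12993*(-1/1814) = -12993/1814 ≈ -7.1626)
Q/C = (78*I*√3)/(-12993/1814) = (78*I*√3)*(-1814/12993) = -47164*I*√3/4331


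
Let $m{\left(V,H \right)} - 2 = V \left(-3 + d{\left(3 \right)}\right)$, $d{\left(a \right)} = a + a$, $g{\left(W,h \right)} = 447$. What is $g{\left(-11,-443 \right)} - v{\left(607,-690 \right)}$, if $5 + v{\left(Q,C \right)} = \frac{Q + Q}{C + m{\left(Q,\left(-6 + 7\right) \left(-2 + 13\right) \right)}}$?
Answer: $\frac{510902}{1133} \approx 450.93$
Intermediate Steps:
$d{\left(a \right)} = 2 a$
$m{\left(V,H \right)} = 2 + 3 V$ ($m{\left(V,H \right)} = 2 + V \left(-3 + 2 \cdot 3\right) = 2 + V \left(-3 + 6\right) = 2 + V 3 = 2 + 3 V$)
$v{\left(Q,C \right)} = -5 + \frac{2 Q}{2 + C + 3 Q}$ ($v{\left(Q,C \right)} = -5 + \frac{Q + Q}{C + \left(2 + 3 Q\right)} = -5 + \frac{2 Q}{2 + C + 3 Q}$)
$g{\left(-11,-443 \right)} - v{\left(607,-690 \right)} = 447 - \frac{-10 - 7891 - -3450}{2 - 690 + 3 \cdot 607} = 447 - \frac{-10 - 7891 + 3450}{2 - 690 + 1821} = 447 - \frac{1}{1133} \left(-4451\right) = 447 - - \frac{4451}{1133} = 447 + \frac{4451}{1133} = \frac{510902}{1133}$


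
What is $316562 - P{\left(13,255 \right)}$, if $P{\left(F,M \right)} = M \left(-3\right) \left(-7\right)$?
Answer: $311207$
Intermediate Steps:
$P{\left(F,M \right)} = 21 M$ ($P{\left(F,M \right)} = - 3 M \left(-7\right) = 21 M$)
$316562 - P{\left(13,255 \right)} = 316562 - 21 \cdot 255 = 316562 - 5355 = 311207$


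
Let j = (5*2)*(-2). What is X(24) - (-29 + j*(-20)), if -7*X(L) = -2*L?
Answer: -2549/7 ≈ -364.14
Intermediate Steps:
j = -20 (j = 10*(-2) = -20)
X(L) = 2*L/7 (X(L) = -(-2)*L/7 = 2*L/7)
X(24) - (-29 + j*(-20)) = (2/7)*24 - (-29 - 20*(-20)) = 48/7 - (-29 + 400) = 48/7 - 1*371 = 48/7 - 371 = -2549/7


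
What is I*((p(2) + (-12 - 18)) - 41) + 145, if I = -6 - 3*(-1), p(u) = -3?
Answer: 367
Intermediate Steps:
I = -3 (I = -6 + 3 = -3)
I*((p(2) + (-12 - 18)) - 41) + 145 = -3*((-3 + (-12 - 18)) - 41) + 145 = -3*((-3 - 30) - 41) + 145 = -3*(-33 - 41) + 145 = -3*(-74) + 145 = 222 + 145 = 367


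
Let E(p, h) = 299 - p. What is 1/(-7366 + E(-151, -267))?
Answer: -1/6916 ≈ -0.00014459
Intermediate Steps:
1/(-7366 + E(-151, -267)) = 1/(-7366 + (299 - 1*(-151))) = 1/(-7366 + (299 + 151)) = 1/(-7366 + 450) = 1/(-6916) = -1/6916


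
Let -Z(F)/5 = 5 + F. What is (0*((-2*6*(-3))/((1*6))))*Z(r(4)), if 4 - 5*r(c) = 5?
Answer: 0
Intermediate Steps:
r(c) = -⅕ (r(c) = ⅘ - ⅕*5 = ⅘ - 1 = -⅕)
Z(F) = -25 - 5*F (Z(F) = -5*(5 + F) = -25 - 5*F)
(0*((-2*6*(-3))/((1*6))))*Z(r(4)) = (0*((-2*6*(-3))/((1*6))))*(-25 - 5*(-⅕)) = (0*(-12*(-3)/6))*(-25 + 1) = (0*(36*(⅙)))*(-24) = (0*6)*(-24) = 0*(-24) = 0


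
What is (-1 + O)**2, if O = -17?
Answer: 324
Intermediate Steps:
(-1 + O)**2 = (-1 - 17)**2 = (-18)**2 = 324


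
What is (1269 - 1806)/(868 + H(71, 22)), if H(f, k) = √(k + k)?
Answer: -116529/188345 + 537*√11/376690 ≈ -0.61397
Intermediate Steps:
H(f, k) = √2*√k (H(f, k) = √(2*k) = √2*√k)
(1269 - 1806)/(868 + H(71, 22)) = (1269 - 1806)/(868 + √2*√22) = -537/(868 + 2*√11)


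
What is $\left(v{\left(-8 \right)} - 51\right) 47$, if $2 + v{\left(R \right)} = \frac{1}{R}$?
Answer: $- \frac{19975}{8} \approx -2496.9$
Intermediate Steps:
$v{\left(R \right)} = -2 + \frac{1}{R}$
$\left(v{\left(-8 \right)} - 51\right) 47 = \left(\left(-2 + \frac{1}{-8}\right) - 51\right) 47 = \left(\left(-2 - \frac{1}{8}\right) - 51\right) 47 = \left(- \frac{17}{8} - 51\right) 47 = \left(- \frac{425}{8}\right) 47 = - \frac{19975}{8}$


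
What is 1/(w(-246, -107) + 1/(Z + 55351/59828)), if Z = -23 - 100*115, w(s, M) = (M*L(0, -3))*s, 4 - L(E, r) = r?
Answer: 689342693/127014148496194 ≈ 5.4273e-6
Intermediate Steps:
L(E, r) = 4 - r
w(s, M) = 7*M*s (w(s, M) = (M*(4 - 1*(-3)))*s = (M*(4 + 3))*s = (M*7)*s = (7*M)*s = 7*M*s)
Z = -11523 (Z = -23 - 11500 = -11523)
1/(w(-246, -107) + 1/(Z + 55351/59828)) = 1/(7*(-107)*(-246) + 1/(-11523 + 55351/59828)) = 1/(184254 + 1/(-11523 + 55351*(1/59828))) = 1/(184254 + 1/(-11523 + 55351/59828)) = 1/(184254 + 1/(-689342693/59828)) = 1/(184254 - 59828/689342693) = 1/(127014148496194/689342693) = 689342693/127014148496194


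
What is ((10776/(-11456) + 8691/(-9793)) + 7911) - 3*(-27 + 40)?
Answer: 110367953589/14023576 ≈ 7870.2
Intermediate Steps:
((10776/(-11456) + 8691/(-9793)) + 7911) - 3*(-27 + 40) = ((10776*(-1/11456) + 8691*(-1/9793)) + 7911) - 3*13 = ((-1347/1432 - 8691/9793) + 7911) - 39 = (-25636683/14023576 + 7911) - 39 = 110914873053/14023576 - 39 = 110367953589/14023576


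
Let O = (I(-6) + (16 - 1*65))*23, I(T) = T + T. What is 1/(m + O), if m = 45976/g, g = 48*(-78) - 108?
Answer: -963/1362583 ≈ -0.00070675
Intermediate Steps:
I(T) = 2*T
g = -3852 (g = -3744 - 108 = -3852)
O = -1403 (O = (2*(-6) + (16 - 1*65))*23 = (-12 + (16 - 65))*23 = (-12 - 49)*23 = -61*23 = -1403)
m = -11494/963 (m = 45976/(-3852) = 45976*(-1/3852) = -11494/963 ≈ -11.936)
1/(m + O) = 1/(-11494/963 - 1403) = 1/(-1362583/963) = -963/1362583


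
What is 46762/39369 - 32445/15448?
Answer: -554947829/608172312 ≈ -0.91248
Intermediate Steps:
46762/39369 - 32445/15448 = -554947829/608172312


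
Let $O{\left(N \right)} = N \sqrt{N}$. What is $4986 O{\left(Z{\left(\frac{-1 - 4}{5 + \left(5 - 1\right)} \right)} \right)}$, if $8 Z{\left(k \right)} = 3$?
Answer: $\frac{7479 \sqrt{6}}{16} \approx 1145.0$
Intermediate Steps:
$Z{\left(k \right)} = \frac{3}{8}$ ($Z{\left(k \right)} = \frac{1}{8} \cdot 3 = \frac{3}{8}$)
$O{\left(N \right)} = N^{\frac{3}{2}}$
$4986 O{\left(Z{\left(\frac{-1 - 4}{5 + \left(5 - 1\right)} \right)} \right)} = 4986 \left(\frac{3}{8}\right)^{\frac{3}{2}} = 4986 \frac{3 \sqrt{6}}{32} = \frac{7479 \sqrt{6}}{16}$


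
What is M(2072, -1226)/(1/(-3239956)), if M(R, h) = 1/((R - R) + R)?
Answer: -809989/518 ≈ -1563.7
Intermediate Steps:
M(R, h) = 1/R (M(R, h) = 1/(0 + R) = 1/R)
M(2072, -1226)/(1/(-3239956)) = 1/(2072*(1/(-3239956))) = 1/(2072*(-1/3239956)) = (1/2072)*(-3239956) = -809989/518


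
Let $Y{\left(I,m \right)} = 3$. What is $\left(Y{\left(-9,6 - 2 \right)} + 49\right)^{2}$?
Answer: $2704$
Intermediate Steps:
$\left(Y{\left(-9,6 - 2 \right)} + 49\right)^{2} = \left(3 + 49\right)^{2} = 52^{2} = 2704$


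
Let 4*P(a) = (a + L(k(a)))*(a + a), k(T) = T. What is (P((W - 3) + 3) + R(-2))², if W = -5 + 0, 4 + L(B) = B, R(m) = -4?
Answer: 961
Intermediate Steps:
L(B) = -4 + B
W = -5
P(a) = a*(-4 + 2*a)/2 (P(a) = ((a + (-4 + a))*(a + a))/4 = ((-4 + 2*a)*(2*a))/4 = (2*a*(-4 + 2*a))/4 = a*(-4 + 2*a)/2)
(P((W - 3) + 3) + R(-2))² = (((-5 - 3) + 3)*(-2 + ((-5 - 3) + 3)) - 4)² = ((-8 + 3)*(-2 + (-8 + 3)) - 4)² = (-5*(-2 - 5) - 4)² = (-5*(-7) - 4)² = (35 - 4)² = 31² = 961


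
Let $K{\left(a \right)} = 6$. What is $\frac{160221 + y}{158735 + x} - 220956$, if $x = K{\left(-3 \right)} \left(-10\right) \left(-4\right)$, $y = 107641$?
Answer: $- \frac{35126212238}{158975} \approx -2.2095 \cdot 10^{5}$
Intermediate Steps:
$x = 240$ ($x = 6 \left(-10\right) \left(-4\right) = \left(-60\right) \left(-4\right) = 240$)
$\frac{160221 + y}{158735 + x} - 220956 = \frac{160221 + 107641}{158735 + 240} - 220956 = \frac{267862}{158975} - 220956 = - \frac{35126212238}{158975}$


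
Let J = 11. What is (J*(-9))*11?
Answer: -1089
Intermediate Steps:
(J*(-9))*11 = (11*(-9))*11 = -99*11 = -1089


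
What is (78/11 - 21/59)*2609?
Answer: 11403939/649 ≈ 17572.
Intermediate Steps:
(78/11 - 21/59)*2609 = (4371/649)*2609 = 11403939/649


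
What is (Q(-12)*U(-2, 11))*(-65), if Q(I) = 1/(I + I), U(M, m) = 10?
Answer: 325/12 ≈ 27.083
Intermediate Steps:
Q(I) = 1/(2*I)
(Q(-12)*U(-2, 11))*(-65) = (((½)/(-12))*10)*(-65) = (((½)*(-1/12))*10)*(-65) = -1/24*10*(-65) = -5/12*(-65) = 325/12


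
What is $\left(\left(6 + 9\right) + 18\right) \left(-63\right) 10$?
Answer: $-20790$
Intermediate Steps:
$\left(\left(6 + 9\right) + 18\right) \left(-63\right) 10 = \left(15 + 18\right) \left(-63\right) 10 = 33 \left(-63\right) 10 = \left(-2079\right) 10 = -20790$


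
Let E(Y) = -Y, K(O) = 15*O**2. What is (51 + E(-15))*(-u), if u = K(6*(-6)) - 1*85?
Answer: -1277430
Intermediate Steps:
u = 19355 (u = 15*(6*(-6))**2 - 1*85 = 15*(-36)**2 - 85 = 15*1296 - 85 = 19440 - 85 = 19355)
(51 + E(-15))*(-u) = (51 - 1*(-15))*(-1*19355) = (51 + 15)*(-19355) = 66*(-19355) = -1277430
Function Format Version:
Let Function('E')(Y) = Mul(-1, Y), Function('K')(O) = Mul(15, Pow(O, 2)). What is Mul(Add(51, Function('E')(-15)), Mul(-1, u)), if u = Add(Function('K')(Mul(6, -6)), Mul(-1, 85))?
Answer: -1277430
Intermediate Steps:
u = 19355 (u = Add(Mul(15, Pow(Mul(6, -6), 2)), Mul(-1, 85)) = Add(Mul(15, Pow(-36, 2)), -85) = Add(Mul(15, 1296), -85) = Add(19440, -85) = 19355)
Mul(Add(51, Function('E')(-15)), Mul(-1, u)) = Mul(Add(51, Mul(-1, -15)), Mul(-1, 19355)) = Mul(Add(51, 15), -19355) = Mul(66, -19355) = -1277430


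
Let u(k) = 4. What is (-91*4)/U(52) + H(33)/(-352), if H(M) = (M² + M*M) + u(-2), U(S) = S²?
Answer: -14491/2288 ≈ -6.3335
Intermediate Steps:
H(M) = 4 + 2*M² (H(M) = (M² + M*M) + 4 = (M² + M²) + 4 = 2*M² + 4 = 4 + 2*M²)
(-91*4)/U(52) + H(33)/(-352) = (-91*4)/(52²) + (4 + 2*33²)/(-352) = -1*364/2704 + (4 + 2*1089)*(-1/352) = -364*1/2704 + (4 + 2178)*(-1/352) = -7/52 + 2182*(-1/352) = -7/52 - 1091/176 = -14491/2288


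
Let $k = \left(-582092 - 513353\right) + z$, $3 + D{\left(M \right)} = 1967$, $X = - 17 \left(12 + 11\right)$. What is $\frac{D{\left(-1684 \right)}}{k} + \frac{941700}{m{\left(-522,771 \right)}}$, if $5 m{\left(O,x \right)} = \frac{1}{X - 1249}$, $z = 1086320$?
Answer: $- \frac{70462702501964}{9125} \approx -7.7219 \cdot 10^{9}$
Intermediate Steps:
$X = -391$ ($X = \left(-17\right) 23 = -391$)
$D{\left(M \right)} = 1964$ ($D{\left(M \right)} = -3 + 1967 = 1964$)
$m{\left(O,x \right)} = - \frac{1}{8200}$ ($m{\left(O,x \right)} = \frac{1}{5 \left(-391 - 1249\right)} = \frac{1}{5 \left(-1640\right)} = \frac{1}{5} \left(- \frac{1}{1640}\right) = - \frac{1}{8200}$)
$k = -9125$ ($k = \left(-582092 - 513353\right) + 1086320 = -1095445 + 1086320 = -9125$)
$\frac{D{\left(-1684 \right)}}{k} + \frac{941700}{m{\left(-522,771 \right)}} = \frac{1964}{-9125} + \frac{941700}{- \frac{1}{8200}} = 1964 \left(- \frac{1}{9125}\right) + 941700 \left(-8200\right) = - \frac{1964}{9125} - 7721940000 = - \frac{70462702501964}{9125}$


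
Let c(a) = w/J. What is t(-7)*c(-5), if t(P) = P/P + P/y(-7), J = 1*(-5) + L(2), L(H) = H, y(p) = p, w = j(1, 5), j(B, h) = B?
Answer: -⅔ ≈ -0.66667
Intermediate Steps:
w = 1
J = -3 (J = 1*(-5) + 2 = -5 + 2 = -3)
t(P) = 1 - P/7 (t(P) = P/P + P/(-7) = 1 + P*(-⅐) = 1 - P/7)
c(a) = -⅓ (c(a) = 1/(-3) = 1*(-⅓) = -⅓)
t(-7)*c(-5) = (1 - ⅐*(-7))*(-⅓) = (1 + 1)*(-⅓) = 2*(-⅓) = -⅔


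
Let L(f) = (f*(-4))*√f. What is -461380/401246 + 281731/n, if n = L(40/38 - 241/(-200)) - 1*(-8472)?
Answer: 1585438356538486499061910/49383550130991721640203 + 22961217365500*√326002/246150990320111461 ≈ 32.158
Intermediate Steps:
L(f) = -4*f^(3/2) (L(f) = (-4*f)*√f = -4*f^(3/2))
n = 8472 - 8579*√326002/361000 (n = -4*(40/38 - 241/(-200))^(3/2) - 1*(-8472) = -4*(40*(1/38) - 241*(-1/200))^(3/2) + 8472 = -4*(20/19 + 241/200)^(3/2) + 8472 = -8579*√326002/361000 + 8472 = 8472 - 8579*√326002/361000 ≈ 8458.4)
-461380/401246 + 281731/n = -461380/401246 + 281731/(8472 - 8579*√326002/361000) = -461380*1/401246 + 281731/(8472 - 8579*√326002/361000) = -230690/200623 + 281731/(8472 - 8579*√326002/361000)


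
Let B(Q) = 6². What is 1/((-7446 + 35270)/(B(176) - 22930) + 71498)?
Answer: 11447/818423694 ≈ 1.3987e-5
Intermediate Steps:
B(Q) = 36
1/((-7446 + 35270)/(B(176) - 22930) + 71498) = 1/((-7446 + 35270)/(36 - 22930) + 71498) = 1/(27824/(-22894) + 71498) = 1/(27824*(-1/22894) + 71498) = 1/(-13912/11447 + 71498) = 1/(818423694/11447) = 11447/818423694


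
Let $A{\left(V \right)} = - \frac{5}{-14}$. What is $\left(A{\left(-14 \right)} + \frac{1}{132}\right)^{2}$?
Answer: $\frac{113569}{853776} \approx 0.13302$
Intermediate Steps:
$A{\left(V \right)} = \frac{5}{14}$ ($A{\left(V \right)} = \left(-5\right) \left(- \frac{1}{14}\right) = \frac{5}{14}$)
$\left(A{\left(-14 \right)} + \frac{1}{132}\right)^{2} = \left(\frac{5}{14} + \frac{1}{132}\right)^{2} = \left(\frac{337}{924}\right)^{2} = \frac{113569}{853776}$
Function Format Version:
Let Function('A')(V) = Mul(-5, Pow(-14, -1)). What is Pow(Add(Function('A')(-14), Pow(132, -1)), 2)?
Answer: Rational(113569, 853776) ≈ 0.13302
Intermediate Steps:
Function('A')(V) = Rational(5, 14) (Function('A')(V) = Mul(-5, Rational(-1, 14)) = Rational(5, 14))
Pow(Add(Function('A')(-14), Pow(132, -1)), 2) = Pow(Add(Rational(5, 14), Pow(132, -1)), 2) = Pow(Add(Rational(5, 14), Rational(1, 132)), 2) = Pow(Rational(337, 924), 2) = Rational(113569, 853776)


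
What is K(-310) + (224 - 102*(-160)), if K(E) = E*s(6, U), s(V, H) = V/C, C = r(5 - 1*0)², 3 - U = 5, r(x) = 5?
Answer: 82348/5 ≈ 16470.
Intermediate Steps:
U = -2 (U = 3 - 1*5 = 3 - 5 = -2)
C = 25 (C = 5² = 25)
s(V, H) = V/25
K(E) = 6*E/25 (K(E) = E*((1/25)*6) = E*(6/25) = 6*E/25)
K(-310) + (224 - 102*(-160)) = (6/25)*(-310) + (224 - 102*(-160)) = -372/5 + (224 + 16320) = -372/5 + 16544 = 82348/5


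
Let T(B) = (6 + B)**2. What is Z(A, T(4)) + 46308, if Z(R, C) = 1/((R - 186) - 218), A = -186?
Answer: 27321719/590 ≈ 46308.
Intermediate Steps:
Z(R, C) = 1/(-404 + R) (Z(R, C) = 1/((-186 + R) - 218) = 1/(-404 + R))
Z(A, T(4)) + 46308 = 1/(-404 - 186) + 46308 = 1/(-590) + 46308 = -1/590 + 46308 = 27321719/590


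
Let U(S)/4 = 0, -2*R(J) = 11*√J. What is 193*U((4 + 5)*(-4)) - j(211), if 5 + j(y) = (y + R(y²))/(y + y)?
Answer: 29/4 ≈ 7.2500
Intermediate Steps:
R(J) = -11*√J/2
U(S) = 0 (U(S) = 4*0 = 0)
j(y) = -5 + (y - 11*√(y²)/2)/(2*y) (j(y) = -5 + (y - 11*√(y²)/2)/(y + y) = -5 + (y - 11*√(y²)/2)/((2*y)) = -5 + (y - 11*√(y²)/2)*(1/(2*y)) = -5 + (y - 11*√(y²)/2)/(2*y))
193*U((4 + 5)*(-4)) - j(211) = 193*0 - (-18*211 - 11*√(211²))/(4*211) = 0 - (-3798 - 11*√44521)/(4*211) = 0 - (-3798 - 11*211)/(4*211) = 0 - (-3798 - 2321)/(4*211) = 0 - (-6119)/(4*211) = 0 - 1*(-29/4) = 0 + 29/4 = 29/4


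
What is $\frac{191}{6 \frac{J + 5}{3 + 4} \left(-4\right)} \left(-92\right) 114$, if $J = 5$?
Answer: $\frac{584269}{10} \approx 58427.0$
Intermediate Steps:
$\frac{191}{6 \frac{J + 5}{3 + 4} \left(-4\right)} \left(-92\right) 114 = \frac{191}{6 \frac{5 + 5}{3 + 4} \left(-4\right)} \left(-92\right) 114 = \frac{191}{6 \cdot \frac{10}{7} \left(-4\right)} \left(-92\right) 114 = \frac{191}{\frac{60}{7} \left(-4\right)} \left(-92\right) 114 = \frac{191}{- \frac{240}{7}} \left(-92\right) 114 = 191 \left(- \frac{7}{240}\right) \left(-92\right) 114 = \left(- \frac{1337}{240}\right) \left(-92\right) 114 = \frac{30751}{60} \cdot 114 = \frac{584269}{10}$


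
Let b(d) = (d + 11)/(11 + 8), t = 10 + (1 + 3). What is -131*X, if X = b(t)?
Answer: -3275/19 ≈ -172.37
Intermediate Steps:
t = 14 (t = 10 + 4 = 14)
b(d) = 11/19 + d/19 (b(d) = (11 + d)/19 = (11 + d)*(1/19) = 11/19 + d/19)
X = 25/19 (X = 11/19 + (1/19)*14 = 11/19 + 14/19 = 25/19 ≈ 1.3158)
-131*X = -131*25/19 = -3275/19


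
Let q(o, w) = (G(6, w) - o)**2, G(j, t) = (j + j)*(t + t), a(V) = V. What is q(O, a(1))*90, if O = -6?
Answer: 81000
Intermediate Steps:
G(j, t) = 4*j*t (G(j, t) = (2*j)*(2*t) = 4*j*t)
q(o, w) = (-o + 24*w)**2 (q(o, w) = (4*6*w - o)**2 = (24*w - o)**2 = (-o + 24*w)**2)
q(O, a(1))*90 = (-6 - 24*1)**2*90 = (-6 - 24)**2*90 = (-30)**2*90 = 900*90 = 81000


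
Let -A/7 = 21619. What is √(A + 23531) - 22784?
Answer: -22784 + I*√127802 ≈ -22784.0 + 357.49*I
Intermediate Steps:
A = -151333 (A = -7*21619 = -151333)
√(A + 23531) - 22784 = √(-151333 + 23531) - 22784 = √(-127802) - 22784 = I*√127802 - 22784 = -22784 + I*√127802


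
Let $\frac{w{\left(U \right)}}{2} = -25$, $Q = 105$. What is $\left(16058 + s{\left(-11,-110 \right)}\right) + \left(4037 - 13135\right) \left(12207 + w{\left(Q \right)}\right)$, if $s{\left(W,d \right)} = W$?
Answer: $-110588339$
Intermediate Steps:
$w{\left(U \right)} = -50$ ($w{\left(U \right)} = 2 \left(-25\right) = -50$)
$\left(16058 + s{\left(-11,-110 \right)}\right) + \left(4037 - 13135\right) \left(12207 + w{\left(Q \right)}\right) = \left(16058 - 11\right) + \left(4037 - 13135\right) \left(12207 - 50\right) = 16047 - 110604386 = -110588339$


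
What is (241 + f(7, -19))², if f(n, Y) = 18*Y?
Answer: 10201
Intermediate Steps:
(241 + f(7, -19))² = (241 + 18*(-19))² = (241 - 342)² = (-101)² = 10201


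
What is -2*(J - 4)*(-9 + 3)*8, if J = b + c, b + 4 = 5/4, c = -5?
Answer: -1128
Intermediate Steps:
b = -11/4 (b = -4 + 5/4 = -11/4 ≈ -2.7500)
J = -31/4 (J = -11/4 - 5 = -31/4 ≈ -7.7500)
-2*(J - 4)*(-9 + 3)*8 = -2*(-31/4 - 4)*(-9 + 3)*8 = -(-47)*(-6)/2*8 = -2*141/2*8 = -141*8 = -1128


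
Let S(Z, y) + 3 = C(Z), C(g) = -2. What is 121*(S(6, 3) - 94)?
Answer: -11979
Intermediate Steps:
S(Z, y) = -5 (S(Z, y) = -3 - 2 = -5)
121*(S(6, 3) - 94) = 121*(-5 - 94) = 121*(-99) = -11979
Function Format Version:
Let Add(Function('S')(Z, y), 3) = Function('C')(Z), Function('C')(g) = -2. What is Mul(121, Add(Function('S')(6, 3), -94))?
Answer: -11979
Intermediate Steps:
Function('S')(Z, y) = -5 (Function('S')(Z, y) = Add(-3, -2) = -5)
Mul(121, Add(Function('S')(6, 3), -94)) = Mul(121, Add(-5, -94)) = Mul(121, -99) = -11979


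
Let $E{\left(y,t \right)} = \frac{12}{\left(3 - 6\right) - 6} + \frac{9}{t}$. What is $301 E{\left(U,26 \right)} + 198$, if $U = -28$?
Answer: $- \frac{7733}{78} \approx -99.141$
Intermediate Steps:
$E{\left(y,t \right)} = - \frac{4}{3} + \frac{9}{t}$ ($E{\left(y,t \right)} = \frac{12}{-3 - 6} + \frac{9}{t} = \frac{12}{-9} + \frac{9}{t} = 12 \left(- \frac{1}{9}\right) + \frac{9}{t} = - \frac{4}{3} + \frac{9}{t}$)
$301 E{\left(U,26 \right)} + 198 = 301 \left(- \frac{4}{3} + \frac{9}{26}\right) + 198 = 301 \left(- \frac{77}{78}\right) + 198 = - \frac{23177}{78} + 198 = - \frac{7733}{78}$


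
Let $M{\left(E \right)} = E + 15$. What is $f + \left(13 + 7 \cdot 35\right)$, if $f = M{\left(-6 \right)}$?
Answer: $267$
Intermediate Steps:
$M{\left(E \right)} = 15 + E$
$f = 9$ ($f = 15 - 6 = 9$)
$f + \left(13 + 7 \cdot 35\right) = 9 + \left(13 + 7 \cdot 35\right) = 9 + \left(13 + 245\right) = 9 + 258 = 267$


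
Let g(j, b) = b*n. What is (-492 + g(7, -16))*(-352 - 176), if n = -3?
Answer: 234432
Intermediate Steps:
g(j, b) = -3*b (g(j, b) = b*(-3) = -3*b)
(-492 + g(7, -16))*(-352 - 176) = (-492 - 3*(-16))*(-352 - 176) = (-492 + 48)*(-528) = -444*(-528) = 234432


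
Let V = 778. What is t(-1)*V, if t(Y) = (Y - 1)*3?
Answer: -4668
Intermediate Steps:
t(Y) = -3 + 3*Y (t(Y) = (-1 + Y)*3 = -3 + 3*Y)
t(-1)*V = (-3 + 3*(-1))*778 = (-3 - 3)*778 = -6*778 = -4668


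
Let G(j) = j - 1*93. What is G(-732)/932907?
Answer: -275/310969 ≈ -0.00088433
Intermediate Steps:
G(j) = -93 + j (G(j) = j - 93 = -93 + j)
G(-732)/932907 = (-93 - 732)/932907 = -825*1/932907 = -275/310969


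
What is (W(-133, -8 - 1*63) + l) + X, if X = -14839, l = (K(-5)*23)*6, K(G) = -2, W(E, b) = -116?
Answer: -15231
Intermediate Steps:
l = -276 (l = -2*23*6 = -46*6 = -276)
(W(-133, -8 - 1*63) + l) + X = (-116 - 276) - 14839 = -392 - 14839 = -15231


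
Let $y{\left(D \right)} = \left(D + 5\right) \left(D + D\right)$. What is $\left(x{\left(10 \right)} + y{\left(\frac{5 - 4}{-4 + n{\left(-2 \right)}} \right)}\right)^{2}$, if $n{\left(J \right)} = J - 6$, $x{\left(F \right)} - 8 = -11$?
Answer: $\frac{75625}{5184} \approx 14.588$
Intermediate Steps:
$x{\left(F \right)} = -3$ ($x{\left(F \right)} = 8 - 11 = -3$)
$n{\left(J \right)} = -6 + J$ ($n{\left(J \right)} = J - 6 = -6 + J$)
$y{\left(D \right)} = 2 D \left(5 + D\right)$ ($y{\left(D \right)} = \left(5 + D\right) 2 D = 2 D \left(5 + D\right)$)
$\left(x{\left(10 \right)} + y{\left(\frac{5 - 4}{-4 + n{\left(-2 \right)}} \right)}\right)^{2} = \left(-3 + 2 \frac{5 - 4}{-4 - 8} \left(5 + \frac{5 - 4}{-4 - 8}\right)\right)^{2} = \left(-3 + 2 \cdot 1 \frac{1}{-4 - 8} \left(5 + 1 \frac{1}{-4 - 8}\right)\right)^{2} = \left(-3 + 2 \cdot 1 \frac{1}{-12} \left(5 + 1 \frac{1}{-12}\right)\right)^{2} = \left(-3 + 2 \cdot 1 \left(- \frac{1}{12}\right) \left(5 + 1 \left(- \frac{1}{12}\right)\right)\right)^{2} = \left(-3 + 2 \left(- \frac{1}{12}\right) \left(5 - \frac{1}{12}\right)\right)^{2} = \left(-3 + 2 \left(- \frac{1}{12}\right) \frac{59}{12}\right)^{2} = \left(-3 - \frac{59}{72}\right)^{2} = \left(- \frac{275}{72}\right)^{2} = \frac{75625}{5184}$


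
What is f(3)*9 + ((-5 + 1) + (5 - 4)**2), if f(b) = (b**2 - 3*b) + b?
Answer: 24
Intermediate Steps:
f(b) = b**2 - 2*b
f(3)*9 + ((-5 + 1) + (5 - 4)**2) = (3*(-2 + 3))*9 + ((-5 + 1) + (5 - 4)**2) = (3*1)*9 + (-4 + 1**2) = 3*9 + (-4 + 1) = 27 - 3 = 24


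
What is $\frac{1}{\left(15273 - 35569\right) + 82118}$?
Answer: $\frac{1}{61822} \approx 1.6175 \cdot 10^{-5}$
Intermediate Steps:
$\frac{1}{\left(15273 - 35569\right) + 82118} = \frac{1}{-20296 + 82118} = \frac{1}{61822}$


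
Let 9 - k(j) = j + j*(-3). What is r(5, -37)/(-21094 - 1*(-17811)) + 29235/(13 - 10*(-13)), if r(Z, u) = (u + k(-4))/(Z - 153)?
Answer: 3551203398/17370353 ≈ 204.44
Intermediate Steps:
k(j) = 9 + 2*j (k(j) = 9 - (j + j*(-3)) = 9 - (j - 3*j) = 9 - (-2)*j = 9 + 2*j)
r(Z, u) = (1 + u)/(-153 + Z) (r(Z, u) = (u + (9 + 2*(-4)))/(Z - 153) = (u + (9 - 8))/(-153 + Z) = (u + 1)/(-153 + Z) = (1 + u)/(-153 + Z))
r(5, -37)/(-21094 - 1*(-17811)) + 29235/(13 - 10*(-13)) = ((1 - 37)/(-153 + 5))/(-21094 - 1*(-17811)) + 29235/(13 - 10*(-13)) = (-36/(-148))/(-21094 + 17811) + 29235/(13 + 130) = -1/148*(-36)/(-3283) + 29235/143 = (9/37)*(-1/3283) + 29235*(1/143) = -9/121471 + 29235/143 = 3551203398/17370353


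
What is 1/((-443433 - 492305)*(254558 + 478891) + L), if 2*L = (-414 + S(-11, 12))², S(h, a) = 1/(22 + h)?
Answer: -242/166088475557795 ≈ -1.4571e-12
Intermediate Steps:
L = 20729809/242 (L = (-414 + 1/(22 - 11))²/2 = (-414 + 1/11)²/2 = (-4553/11)²/2 = (½)*(20729809/121) = 20729809/242 ≈ 85660.)
1/((-443433 - 492305)*(254558 + 478891) + L) = 1/((-443433 - 492305)*(254558 + 478891) + 20729809/242) = 1/(-935738*733449 + 20729809/242) = 1/(-686316100362 + 20729809/242) = 1/(-166088475557795/242) = -242/166088475557795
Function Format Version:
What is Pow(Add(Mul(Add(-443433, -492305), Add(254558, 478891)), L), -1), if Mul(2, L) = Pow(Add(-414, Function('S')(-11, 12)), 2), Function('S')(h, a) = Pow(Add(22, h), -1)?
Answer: Rational(-242, 166088475557795) ≈ -1.4571e-12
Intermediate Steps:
L = Rational(20729809, 242) (L = Mul(Rational(1, 2), Pow(Add(-414, Pow(Add(22, -11), -1)), 2)) = Mul(Rational(1, 2), Pow(Add(-414, Pow(11, -1)), 2)) = Mul(Rational(1, 2), Pow(Add(-414, Rational(1, 11)), 2)) = Mul(Rational(1, 2), Pow(Rational(-4553, 11), 2)) = Mul(Rational(1, 2), Rational(20729809, 121)) = Rational(20729809, 242) ≈ 85660.)
Pow(Add(Mul(Add(-443433, -492305), Add(254558, 478891)), L), -1) = Pow(Add(Mul(Add(-443433, -492305), Add(254558, 478891)), Rational(20729809, 242)), -1) = Pow(Add(Mul(-935738, 733449), Rational(20729809, 242)), -1) = Pow(Add(-686316100362, Rational(20729809, 242)), -1) = Pow(Rational(-166088475557795, 242), -1) = Rational(-242, 166088475557795)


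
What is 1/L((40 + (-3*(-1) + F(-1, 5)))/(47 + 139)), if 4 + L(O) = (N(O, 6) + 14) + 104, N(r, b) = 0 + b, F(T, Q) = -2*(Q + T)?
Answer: 1/120 ≈ 0.0083333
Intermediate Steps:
F(T, Q) = -2*Q - 2*T
N(r, b) = b
L(O) = 120 (L(O) = -4 + ((6 + 14) + 104) = -4 + (20 + 104) = -4 + 124 = 120)
1/L((40 + (-3*(-1) + F(-1, 5)))/(47 + 139)) = 1/120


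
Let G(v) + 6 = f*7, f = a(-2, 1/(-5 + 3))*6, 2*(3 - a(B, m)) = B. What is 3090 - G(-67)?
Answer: 2928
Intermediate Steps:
a(B, m) = 3 - B/2
f = 24 (f = (3 - ½*(-2))*6 = (3 + 1)*6 = 4*6 = 24)
G(v) = 162 (G(v) = -6 + 24*7 = -6 + 168 = 162)
3090 - G(-67) = 3090 - 1*162 = 3090 - 162 = 2928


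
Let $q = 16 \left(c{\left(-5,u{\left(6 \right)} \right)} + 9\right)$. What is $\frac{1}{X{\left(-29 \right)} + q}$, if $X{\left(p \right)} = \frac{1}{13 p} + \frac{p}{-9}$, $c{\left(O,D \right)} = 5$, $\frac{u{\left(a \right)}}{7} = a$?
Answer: $\frac{3393}{770956} \approx 0.004401$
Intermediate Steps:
$u{\left(a \right)} = 7 a$
$X{\left(p \right)} = - \frac{p}{9} + \frac{1}{13 p}$ ($X{\left(p \right)} = \frac{1}{13 p} + p \left(- \frac{1}{9}\right) = \frac{1}{13 p} - \frac{p}{9} = - \frac{p}{9} + \frac{1}{13 p}$)
$q = 224$ ($q = 16 \left(5 + 9\right) = 16 \cdot 14 = 224$)
$\frac{1}{X{\left(-29 \right)} + q} = \frac{1}{\left(\left(- \frac{1}{9}\right) \left(-29\right) + \frac{1}{13 \left(-29\right)}\right) + 224} = \frac{1}{\left(\frac{29}{9} + \frac{1}{13} \left(- \frac{1}{29}\right)\right) + 224} = \frac{1}{\left(\frac{29}{9} - \frac{1}{377}\right) + 224} = \frac{1}{\frac{10924}{3393} + 224} = \frac{1}{\frac{770956}{3393}} = \frac{3393}{770956}$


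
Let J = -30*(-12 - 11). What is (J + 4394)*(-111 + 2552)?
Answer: 12410044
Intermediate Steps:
J = 690 (J = -30*(-23) = 690)
(J + 4394)*(-111 + 2552) = (690 + 4394)*(-111 + 2552) = 5084*2441 = 12410044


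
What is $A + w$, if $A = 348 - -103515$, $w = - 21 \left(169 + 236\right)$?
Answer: $95358$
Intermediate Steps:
$w = -8505$ ($w = \left(-21\right) 405 = -8505$)
$A = 103863$ ($A = 348 + 103515 = 103863$)
$A + w = 103863 - 8505 = 95358$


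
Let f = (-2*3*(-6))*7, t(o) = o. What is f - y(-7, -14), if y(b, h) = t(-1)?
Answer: 253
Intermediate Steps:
y(b, h) = -1
f = 252 (f = -6*(-6)*7 = 36*7 = 252)
f - y(-7, -14) = 252 - 1*(-1) = 252 + 1 = 253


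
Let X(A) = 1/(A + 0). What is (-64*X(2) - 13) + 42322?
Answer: 42277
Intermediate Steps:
X(A) = 1/A
(-64*X(2) - 13) + 42322 = (-64/2 - 13) + 42322 = (-64*½ - 13) + 42322 = (-32 - 13) + 42322 = -45 + 42322 = 42277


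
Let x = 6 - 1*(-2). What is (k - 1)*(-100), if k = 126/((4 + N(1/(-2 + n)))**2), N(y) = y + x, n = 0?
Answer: 2500/529 ≈ 4.7259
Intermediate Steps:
x = 8 (x = 6 + 2 = 8)
N(y) = 8 + y (N(y) = y + 8 = 8 + y)
k = 504/529 (k = 126/((4 + (8 + 1/(-2 + 0)))**2) = 126/((4 + (8 + 1/(-2)))**2) = 126/((4 + (8 - 1/2))**2) = 126/((4 + 15/2)**2) = 126/((23/2)**2) = 126/(529/4) = 126*(4/529) = 504/529 ≈ 0.95274)
(k - 1)*(-100) = (504/529 - 1)*(-100) = -25/529*(-100) = 2500/529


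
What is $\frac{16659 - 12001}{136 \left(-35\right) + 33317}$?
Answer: $\frac{4658}{28557} \approx 0.16311$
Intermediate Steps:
$\frac{16659 - 12001}{136 \left(-35\right) + 33317} = \frac{4658}{-4760 + 33317} = \frac{4658}{28557}$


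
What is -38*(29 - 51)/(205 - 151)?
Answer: 418/27 ≈ 15.481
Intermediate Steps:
-38*(29 - 51)/(205 - 151) = -(-836)/54 = -38*(-11/27) = 418/27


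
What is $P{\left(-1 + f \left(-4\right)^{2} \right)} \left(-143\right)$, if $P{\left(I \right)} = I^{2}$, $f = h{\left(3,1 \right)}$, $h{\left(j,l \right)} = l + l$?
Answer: $-137423$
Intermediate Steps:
$h{\left(j,l \right)} = 2 l$
$f = 2$ ($f = 2 \cdot 1 = 2$)
$P{\left(-1 + f \left(-4\right)^{2} \right)} \left(-143\right) = \left(-1 + 2 \left(-4\right)^{2}\right)^{2} \left(-143\right) = \left(-1 + 2 \cdot 16\right)^{2} \left(-143\right) = \left(-1 + 32\right)^{2} \left(-143\right) = 31^{2} \left(-143\right) = 961 \left(-143\right) = -137423$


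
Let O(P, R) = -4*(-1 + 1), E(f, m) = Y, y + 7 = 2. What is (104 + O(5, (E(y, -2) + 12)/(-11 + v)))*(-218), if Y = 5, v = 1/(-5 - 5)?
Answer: -22672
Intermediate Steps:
y = -5 (y = -7 + 2 = -5)
v = -⅒ (v = 1/(-10) = -⅒ ≈ -0.10000)
E(f, m) = 5
O(P, R) = 0 (O(P, R) = -4*0 = 0)
(104 + O(5, (E(y, -2) + 12)/(-11 + v)))*(-218) = (104 + 0)*(-218) = 104*(-218) = -22672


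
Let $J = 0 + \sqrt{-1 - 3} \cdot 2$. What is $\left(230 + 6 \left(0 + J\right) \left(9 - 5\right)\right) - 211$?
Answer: $19 + 96 i \approx 19.0 + 96.0 i$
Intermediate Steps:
$J = 4 i$ ($J = 0 + \sqrt{-4} \cdot 2 = 0 + 2 i 2 = 0 + 4 i = 4 i \approx 4.0 i$)
$\left(230 + 6 \left(0 + J\right) \left(9 - 5\right)\right) - 211 = \left(230 + 6 \left(0 + 4 i\right) \left(9 - 5\right)\right) - 211 = \left(230 + 6 \cdot 4 i 4\right) - 211 = \left(230 + 6 \cdot 16 i\right) - 211 = \left(230 + 96 i\right) - 211 = 19 + 96 i$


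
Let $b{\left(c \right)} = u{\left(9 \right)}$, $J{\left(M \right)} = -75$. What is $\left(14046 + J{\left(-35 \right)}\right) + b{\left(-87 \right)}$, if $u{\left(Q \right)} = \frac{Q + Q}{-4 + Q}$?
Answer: $\frac{69873}{5} \approx 13975.0$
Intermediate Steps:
$u{\left(Q \right)} = \frac{2 Q}{-4 + Q}$
$b{\left(c \right)} = \frac{18}{5}$ ($b{\left(c \right)} = 2 \cdot 9 \frac{1}{-4 + 9} = 2 \cdot 9 \cdot \frac{1}{5} = \frac{18}{5}$)
$\left(14046 + J{\left(-35 \right)}\right) + b{\left(-87 \right)} = \left(14046 - 75\right) + \frac{18}{5} = 13971 + \frac{18}{5} = \frac{69873}{5}$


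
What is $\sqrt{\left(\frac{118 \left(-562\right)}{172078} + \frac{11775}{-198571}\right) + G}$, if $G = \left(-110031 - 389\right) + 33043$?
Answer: $\frac{2 i \sqrt{5646466373789864838635066}}{17084850269} \approx 278.17 i$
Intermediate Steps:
$G = -77377$ ($G = -110420 + 33043 = -77377$)
$\sqrt{\left(\frac{118 \left(-562\right)}{172078} + \frac{11775}{-198571}\right) + G} = \sqrt{\left(\frac{118 \left(-562\right)}{172078} + \frac{11775}{-198571}\right) - 77377} = \sqrt{\left(\left(-66316\right) \frac{1}{172078} + 11775 \left(- \frac{1}{198571}\right)\right) - 77377} = \sqrt{\left(- \frac{33158}{86039} - \frac{11775}{198571}\right) - 77377} = \sqrt{- \frac{7597326443}{17084850269} - 77377} = \sqrt{- \frac{1321982056590856}{17084850269}} = \frac{2 i \sqrt{5646466373789864838635066}}{17084850269}$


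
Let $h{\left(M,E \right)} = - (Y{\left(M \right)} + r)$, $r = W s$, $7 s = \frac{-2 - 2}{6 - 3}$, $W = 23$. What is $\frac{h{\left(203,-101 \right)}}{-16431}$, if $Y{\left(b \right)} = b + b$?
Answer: $\frac{8434}{345051} \approx 0.024443$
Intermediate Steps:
$s = - \frac{4}{21}$ ($s = \frac{\left(-2 - 2\right) \frac{1}{6 - 3}}{7} = \frac{\left(-4\right) \frac{1}{3}}{7} = \frac{1}{7} \left(- \frac{4}{3}\right) = - \frac{4}{21} \approx -0.19048$)
$Y{\left(b \right)} = 2 b$
$r = - \frac{92}{21}$ ($r = 23 \left(- \frac{4}{21}\right) = - \frac{92}{21} \approx -4.381$)
$h{\left(M,E \right)} = \frac{92}{21} - 2 M$ ($h{\left(M,E \right)} = - (2 M - \frac{92}{21}) = - (- \frac{92}{21} + 2 M) = \frac{92}{21} - 2 M$)
$\frac{h{\left(203,-101 \right)}}{-16431} = \frac{\frac{92}{21} - 406}{-16431} = \left(\frac{92}{21} - 406\right) \left(- \frac{1}{16431}\right) = \left(- \frac{8434}{21}\right) \left(- \frac{1}{16431}\right) = \frac{8434}{345051}$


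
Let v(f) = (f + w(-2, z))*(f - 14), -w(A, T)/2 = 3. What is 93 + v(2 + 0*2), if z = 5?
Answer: 141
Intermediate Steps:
w(A, T) = -6 (w(A, T) = -2*3 = -6)
v(f) = (-14 + f)*(-6 + f) (v(f) = (f - 6)*(f - 14) = (-6 + f)*(-14 + f) = (-14 + f)*(-6 + f))
93 + v(2 + 0*2) = 93 + (84 + (2 + 0*2)² - 20*(2 + 0*2)) = 93 + (84 + (2 + 0)² - 20*(2 + 0)) = 93 + (84 + 2² - 20*2) = 93 + (84 + 4 - 40) = 93 + 48 = 141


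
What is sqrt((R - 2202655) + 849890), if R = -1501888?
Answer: I*sqrt(2854653) ≈ 1689.6*I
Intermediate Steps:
sqrt((R - 2202655) + 849890) = sqrt((-1501888 - 2202655) + 849890) = sqrt(-3704543 + 849890) = sqrt(-2854653) = I*sqrt(2854653)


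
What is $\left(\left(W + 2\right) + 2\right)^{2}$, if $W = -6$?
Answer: $4$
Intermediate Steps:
$\left(\left(W + 2\right) + 2\right)^{2} = \left(\left(-6 + 2\right) + 2\right)^{2} = \left(-4 + 2\right)^{2} = \left(-2\right)^{2} = 4$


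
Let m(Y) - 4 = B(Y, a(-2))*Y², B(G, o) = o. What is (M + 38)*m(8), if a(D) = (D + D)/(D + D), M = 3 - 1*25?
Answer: 1088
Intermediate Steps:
M = -22 (M = 3 - 25 = -22)
a(D) = 1 (a(D) = (2*D)/((2*D)) = (2*D)*(1/(2*D)) = 1)
m(Y) = 4 + Y² (m(Y) = 4 + 1*Y² = 4 + Y²)
(M + 38)*m(8) = (-22 + 38)*(4 + 8²) = 16*(4 + 64) = 16*68 = 1088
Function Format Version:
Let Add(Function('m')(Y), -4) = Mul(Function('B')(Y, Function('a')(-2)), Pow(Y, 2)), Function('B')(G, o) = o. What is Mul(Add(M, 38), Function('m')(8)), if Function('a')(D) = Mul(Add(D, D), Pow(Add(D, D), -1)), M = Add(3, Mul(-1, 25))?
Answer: 1088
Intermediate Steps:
M = -22 (M = Add(3, -25) = -22)
Function('a')(D) = 1 (Function('a')(D) = Mul(Mul(2, D), Pow(Mul(2, D), -1)) = Mul(Mul(2, D), Mul(Rational(1, 2), Pow(D, -1))) = 1)
Function('m')(Y) = Add(4, Pow(Y, 2)) (Function('m')(Y) = Add(4, Mul(1, Pow(Y, 2))) = Add(4, Pow(Y, 2)))
Mul(Add(M, 38), Function('m')(8)) = Mul(Add(-22, 38), Add(4, Pow(8, 2))) = Mul(16, Add(4, 64)) = Mul(16, 68) = 1088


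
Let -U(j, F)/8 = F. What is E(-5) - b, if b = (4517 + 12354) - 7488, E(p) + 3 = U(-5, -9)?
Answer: -9314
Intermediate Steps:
U(j, F) = -8*F
E(p) = 69 (E(p) = -3 - 8*(-9) = -3 + 72 = 69)
b = 9383 (b = 16871 - 7488 = 9383)
E(-5) - b = 69 - 1*9383 = 69 - 9383 = -9314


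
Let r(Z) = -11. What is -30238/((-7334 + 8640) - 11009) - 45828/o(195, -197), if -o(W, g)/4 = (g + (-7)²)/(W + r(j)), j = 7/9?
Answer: -5112575660/359011 ≈ -14241.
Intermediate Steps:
j = 7/9 (j = 7*(⅑) = 7/9 ≈ 0.77778)
o(W, g) = -4*(49 + g)/(-11 + W) (o(W, g) = -4*(g + (-7)²)/(W - 11) = -4*(g + 49)/(-11 + W) = -4*(49 + g)/(-11 + W))
-30238/((-7334 + 8640) - 11009) - 45828/o(195, -197) = -30238/((-7334 + 8640) - 11009) - 45828*(-11 + 195)/(4*(-49 - 1*(-197))) = -30238/(1306 - 11009) - 45828*46/(-49 + 197) = -30238/(-9703) - 45828/(4*(1/184)*148) = -30238*(-1/9703) - 45828/74/23 = 30238/9703 - 45828*23/74 = 30238/9703 - 527022/37 = -5112575660/359011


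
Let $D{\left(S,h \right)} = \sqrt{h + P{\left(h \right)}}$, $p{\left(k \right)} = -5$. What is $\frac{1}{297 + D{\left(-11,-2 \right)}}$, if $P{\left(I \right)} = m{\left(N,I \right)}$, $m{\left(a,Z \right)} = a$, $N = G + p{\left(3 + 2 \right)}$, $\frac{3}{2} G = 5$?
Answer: $\frac{81}{24058} - \frac{i \sqrt{33}}{264638} \approx 0.0033669 - 2.1707 \cdot 10^{-5} i$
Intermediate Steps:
$G = \frac{10}{3}$ ($G = \frac{2}{3} \cdot 5 = \frac{10}{3} \approx 3.3333$)
$N = - \frac{5}{3}$ ($N = \frac{10}{3} - 5 = - \frac{5}{3} \approx -1.6667$)
$P{\left(I \right)} = - \frac{5}{3}$
$D{\left(S,h \right)} = \sqrt{- \frac{5}{3} + h}$ ($D{\left(S,h \right)} = \sqrt{h - \frac{5}{3}} = \sqrt{- \frac{5}{3} + h}$)
$\frac{1}{297 + D{\left(-11,-2 \right)}} = \frac{1}{297 + \frac{\sqrt{-15 + 9 \left(-2\right)}}{3}} = \frac{1}{297 + \frac{\sqrt{-15 - 18}}{3}} = \frac{1}{297 + \frac{\sqrt{-33}}{3}} = \frac{1}{297 + \frac{i \sqrt{33}}{3}}$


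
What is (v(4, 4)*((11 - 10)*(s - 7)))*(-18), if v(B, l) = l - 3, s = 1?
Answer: 108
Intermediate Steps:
v(B, l) = -3 + l
(v(4, 4)*((11 - 10)*(s - 7)))*(-18) = ((-3 + 4)*((11 - 10)*(1 - 7)))*(-18) = (1*(1*(-6)))*(-18) = (1*(-6))*(-18) = -6*(-18) = 108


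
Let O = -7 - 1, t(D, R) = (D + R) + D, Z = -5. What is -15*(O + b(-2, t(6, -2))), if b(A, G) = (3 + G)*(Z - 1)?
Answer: 1290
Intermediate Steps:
t(D, R) = R + 2*D
b(A, G) = -18 - 6*G (b(A, G) = (3 + G)*(-5 - 1) = (3 + G)*(-6) = -18 - 6*G)
O = -8
-15*(O + b(-2, t(6, -2))) = -15*(-8 + (-18 - 6*(-2 + 2*6))) = -15*(-8 + (-18 - 6*(-2 + 12))) = -15*(-8 + (-18 - 6*10)) = -15*(-8 + (-18 - 60)) = -15*(-8 - 78) = -15*(-86) = 1290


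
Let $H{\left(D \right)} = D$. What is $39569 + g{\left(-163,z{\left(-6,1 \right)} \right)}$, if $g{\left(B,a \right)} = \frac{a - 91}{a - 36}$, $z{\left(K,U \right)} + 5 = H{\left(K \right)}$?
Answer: $\frac{1859845}{47} \approx 39571.0$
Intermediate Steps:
$z{\left(K,U \right)} = -5 + K$
$g{\left(B,a \right)} = \frac{-91 + a}{-36 + a}$
$39569 + g{\left(-163,z{\left(-6,1 \right)} \right)} = 39569 + \frac{-91 - 11}{-36 - 11} = 39569 + \frac{1}{-47} \left(-102\right) = 39569 - - \frac{102}{47} = 39569 + \frac{102}{47} = \frac{1859845}{47}$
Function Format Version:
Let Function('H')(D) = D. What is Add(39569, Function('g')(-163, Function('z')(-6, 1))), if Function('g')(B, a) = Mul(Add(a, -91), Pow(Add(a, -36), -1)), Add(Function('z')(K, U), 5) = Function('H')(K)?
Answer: Rational(1859845, 47) ≈ 39571.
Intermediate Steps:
Function('z')(K, U) = Add(-5, K)
Function('g')(B, a) = Mul(Pow(Add(-36, a), -1), Add(-91, a)) (Function('g')(B, a) = Mul(Add(-91, a), Pow(Add(-36, a), -1)) = Mul(Pow(Add(-36, a), -1), Add(-91, a)))
Add(39569, Function('g')(-163, Function('z')(-6, 1))) = Add(39569, Mul(Pow(Add(-36, Add(-5, -6)), -1), Add(-91, Add(-5, -6)))) = Add(39569, Mul(Pow(Add(-36, -11), -1), Add(-91, -11))) = Add(39569, Mul(Pow(-47, -1), -102)) = Add(39569, Mul(Rational(-1, 47), -102)) = Add(39569, Rational(102, 47)) = Rational(1859845, 47)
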